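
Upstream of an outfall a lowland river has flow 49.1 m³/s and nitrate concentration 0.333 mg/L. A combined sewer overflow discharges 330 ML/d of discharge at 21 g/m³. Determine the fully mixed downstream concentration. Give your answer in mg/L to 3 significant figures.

1.82 mg/L

330 ML/d = 3.819 m³/s.
Conservation of mass across the mixing zone: C = (3.819·21 + 49.1·0.333) / (3.819 + 49.1) = 96.56/52.92 = 1.825 mg/L.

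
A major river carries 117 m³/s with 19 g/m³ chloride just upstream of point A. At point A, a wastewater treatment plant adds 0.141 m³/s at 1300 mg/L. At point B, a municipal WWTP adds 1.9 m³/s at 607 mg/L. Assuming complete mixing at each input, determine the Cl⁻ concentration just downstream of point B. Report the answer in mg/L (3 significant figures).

After input A: C = (117·19 + 0.141·1300) / 117.1 = 20.54 mg/L.
After input B: C = (117.1·20.54 + 1.9·607) / 119 = 29.9 mg/L.

29.9 mg/L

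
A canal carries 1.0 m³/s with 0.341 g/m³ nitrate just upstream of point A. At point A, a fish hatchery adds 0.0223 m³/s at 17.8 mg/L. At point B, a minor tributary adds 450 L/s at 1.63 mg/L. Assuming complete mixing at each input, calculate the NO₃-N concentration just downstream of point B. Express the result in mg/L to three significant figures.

After input A: C = (1·0.341 + 0.0223·17.8) / 1.022 = 0.7218 mg/L.
450 L/s = 0.45 m³/s.
After input B: C = (1.022·0.7218 + 0.45·1.63) / 1.472 = 0.9994 mg/L.

0.999 mg/L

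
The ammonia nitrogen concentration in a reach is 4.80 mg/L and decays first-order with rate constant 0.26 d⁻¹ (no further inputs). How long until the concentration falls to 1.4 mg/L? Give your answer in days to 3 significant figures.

t = ln(C₀/C)/k = ln(4.80/1.4)/0.26 = 1.232/0.26 = 4.739 d.

4.74 d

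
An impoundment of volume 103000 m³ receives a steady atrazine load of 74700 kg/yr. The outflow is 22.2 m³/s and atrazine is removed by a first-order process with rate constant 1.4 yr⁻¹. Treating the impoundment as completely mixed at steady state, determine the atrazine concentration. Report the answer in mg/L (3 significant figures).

Outflow Q = 22.2 m³/s × 3.156e+07 s/yr = 7.006e+08 m³/yr.
Steady-state CSTR mass balance: W = Q·C + k·V·C, so C = W/(Q + kV).
Q + kV = 7.006e+08 + 1.4·103000 = 7.007e+08 m³/yr.
C = 74700/7.007e+08 = 0.0001066 kg/m³ = 0.1066 mg/L.

0.107 mg/L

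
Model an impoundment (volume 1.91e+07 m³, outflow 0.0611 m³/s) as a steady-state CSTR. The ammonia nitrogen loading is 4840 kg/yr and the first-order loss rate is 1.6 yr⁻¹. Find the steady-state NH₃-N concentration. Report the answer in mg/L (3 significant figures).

Outflow Q = 0.0611 m³/s × 3.156e+07 s/yr = 1.928e+06 m³/yr.
Steady-state CSTR mass balance: W = Q·C + k·V·C, so C = W/(Q + kV).
Q + kV = 1.928e+06 + 1.6·1.91e+07 = 3.249e+07 m³/yr.
C = 4840/3.249e+07 = 0.000149 kg/m³ = 0.149 mg/L.

0.149 mg/L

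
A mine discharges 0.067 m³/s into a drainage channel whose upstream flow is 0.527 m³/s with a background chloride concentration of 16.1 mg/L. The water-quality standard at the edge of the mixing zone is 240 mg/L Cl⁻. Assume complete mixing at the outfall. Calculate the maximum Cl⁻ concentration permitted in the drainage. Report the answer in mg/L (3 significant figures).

Mass balance: 240·0.594 = 0.067·Cₑ + 0.527·16.1.
Cₑ = (142.6 − 8.485) / 0.067 = 2001 mg/L.

2000 mg/L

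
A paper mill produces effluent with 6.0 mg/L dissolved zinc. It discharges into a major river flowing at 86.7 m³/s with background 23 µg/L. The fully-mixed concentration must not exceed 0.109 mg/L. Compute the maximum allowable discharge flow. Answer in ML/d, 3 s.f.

109 ML/d

23 µg/L = 0.023 mg/L.
Mass balance at complete mixing: C_std·(Q_w + Q_r) = Q_w·C_e + Q_r·C_b.
Rearranging, Q_w = Q_r·(C_std − C_b)/(C_e − C_std) = 86.7·(0.109 − 0.023) / (6 − 0.109) = 1.266 m³/s.
= 109.4 ML/d.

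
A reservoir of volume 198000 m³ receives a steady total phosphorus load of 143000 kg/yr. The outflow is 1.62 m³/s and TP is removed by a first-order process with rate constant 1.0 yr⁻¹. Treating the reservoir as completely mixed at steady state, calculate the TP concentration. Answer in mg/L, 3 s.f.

Outflow Q = 1.62 m³/s × 3.156e+07 s/yr = 5.112e+07 m³/yr.
Steady-state CSTR mass balance: W = Q·C + k·V·C, so C = W/(Q + kV).
Q + kV = 5.112e+07 + 1.0·198000 = 5.132e+07 m³/yr.
C = 143000/5.132e+07 = 0.002786 kg/m³ = 2.786 mg/L.

2.79 mg/L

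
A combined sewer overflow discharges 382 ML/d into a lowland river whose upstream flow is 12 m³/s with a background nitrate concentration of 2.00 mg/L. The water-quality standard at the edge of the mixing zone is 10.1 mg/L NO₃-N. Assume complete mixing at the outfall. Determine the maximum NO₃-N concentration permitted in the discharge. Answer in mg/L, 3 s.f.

32.1 mg/L

382 ML/d = 4.421 m³/s.
Mass balance: 10.1·16.42 = 4.421·Cₑ + 12·2.
Cₑ = (165.9 − 24) / 4.421 = 32.08 mg/L.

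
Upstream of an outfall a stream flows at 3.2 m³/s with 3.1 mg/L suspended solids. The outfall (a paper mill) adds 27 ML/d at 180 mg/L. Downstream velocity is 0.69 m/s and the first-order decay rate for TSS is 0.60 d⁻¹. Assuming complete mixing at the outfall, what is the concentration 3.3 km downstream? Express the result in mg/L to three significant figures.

27 ML/d = 0.3125 m³/s.
After complete mixing, C₀ = (0.3125·180 + 3.2·3.1) / 3.513 = 18.84 mg/L.
Travel time t = 3300 m / 0.69 m/s = 4783 s = 0.05535 d.
C = 18.84·exp(−0.60·0.05535) = 18.84·0.9673 = 18.22 mg/L.

18.2 mg/L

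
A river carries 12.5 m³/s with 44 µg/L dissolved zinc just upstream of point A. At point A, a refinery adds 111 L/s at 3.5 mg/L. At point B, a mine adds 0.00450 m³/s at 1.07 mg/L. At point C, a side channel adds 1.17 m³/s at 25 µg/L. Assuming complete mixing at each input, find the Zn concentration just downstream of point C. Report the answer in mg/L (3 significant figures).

44 µg/L = 0.044 mg/L.
111 L/s = 0.111 m³/s.
After input A: C = (12.5·0.044 + 0.111·3.5) / 12.61 = 0.07442 mg/L.
After input B: C = (12.61·0.07442 + 0.0045·1.07) / 12.62 = 0.07477 mg/L.
25 µg/L = 0.025 mg/L.
After input C: C = (12.62·0.07477 + 1.17·0.025) / 13.79 = 0.07055 mg/L.

0.0705 mg/L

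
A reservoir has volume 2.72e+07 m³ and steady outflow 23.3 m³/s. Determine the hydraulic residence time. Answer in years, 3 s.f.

Q = 23.3 m³/s × 3.156e+07 s/yr = 7.353e+08 m³/yr.
Hydraulic residence time τ = V/Q = 2.72e+07/7.353e+08 = 0.03699 yr.

0.0370 yr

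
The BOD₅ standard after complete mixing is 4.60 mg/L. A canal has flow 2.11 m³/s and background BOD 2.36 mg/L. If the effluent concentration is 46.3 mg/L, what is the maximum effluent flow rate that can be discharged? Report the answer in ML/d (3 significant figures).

Mass balance at complete mixing: C_std·(Q_w + Q_r) = Q_w·C_e + Q_r·C_b.
Rearranging, Q_w = Q_r·(C_std − C_b)/(C_e − C_std) = 2.11·(4.6 − 2.36) / (46.3 − 4.6) = 0.1133 m³/s.
= 9.793 ML/d.

9.79 ML/d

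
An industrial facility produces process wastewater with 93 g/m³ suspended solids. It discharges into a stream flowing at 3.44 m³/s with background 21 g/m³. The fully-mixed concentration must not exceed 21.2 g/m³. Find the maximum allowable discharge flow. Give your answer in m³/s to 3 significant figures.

Mass balance at complete mixing: C_std·(Q_w + Q_r) = Q_w·C_e + Q_r·C_b.
Rearranging, Q_w = Q_r·(C_std − C_b)/(C_e − C_std) = 3.44·(21.2 − 21) / (93 − 21.2) = 0.009582 m³/s.

0.00958 m³/s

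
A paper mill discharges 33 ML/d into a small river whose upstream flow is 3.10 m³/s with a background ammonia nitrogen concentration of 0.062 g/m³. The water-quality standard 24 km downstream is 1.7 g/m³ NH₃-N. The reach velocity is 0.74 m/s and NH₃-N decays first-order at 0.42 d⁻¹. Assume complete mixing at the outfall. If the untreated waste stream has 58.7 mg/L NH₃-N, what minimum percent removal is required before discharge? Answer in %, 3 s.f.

69.9 %

33 ML/d = 0.3819 m³/s.
Travel time to the compliance point: t = 2.4e+04/0.74 = 3.243e+04 s = 0.3754 d; decay factor exp(−0.42·0.3754) = 0.8541.
So the concentration just after mixing may be at most 1.7/0.8541 = 1.99 mg/L.
Mass balance: 1.99·3.482 = 0.3819·Cₑ + 3.1·0.062.
Cₑ = (6.93 − 0.1922) / 0.3819 = 17.64 mg/L.
Required removal = 1 − 17.64/58.7 = 69.95 %.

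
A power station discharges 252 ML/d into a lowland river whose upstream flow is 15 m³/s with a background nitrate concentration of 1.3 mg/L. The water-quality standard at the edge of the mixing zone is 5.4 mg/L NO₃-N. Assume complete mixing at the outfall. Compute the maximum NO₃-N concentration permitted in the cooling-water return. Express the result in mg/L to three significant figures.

26.5 mg/L

252 ML/d = 2.917 m³/s.
Mass balance: 5.4·17.92 = 2.917·Cₑ + 15·1.3.
Cₑ = (96.75 − 19.5) / 2.917 = 26.49 mg/L.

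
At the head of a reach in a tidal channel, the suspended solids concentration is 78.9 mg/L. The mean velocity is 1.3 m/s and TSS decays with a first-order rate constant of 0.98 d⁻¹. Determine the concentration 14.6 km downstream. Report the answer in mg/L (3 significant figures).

69.5 mg/L

Travel time t = 14.6 km / 1.3 m/s = 1.46e+04/1.3 = 1.123e+04 s = 0.13 d.
First-order decay: C = 78.9·exp(−0.98·0.13) = 78.9·0.8804 = 69.46 mg/L.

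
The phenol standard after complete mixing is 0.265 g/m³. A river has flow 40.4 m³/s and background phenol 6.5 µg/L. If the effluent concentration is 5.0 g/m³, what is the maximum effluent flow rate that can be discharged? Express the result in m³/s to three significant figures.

6.5 µg/L = 0.0065 mg/L.
Mass balance at complete mixing: C_std·(Q_w + Q_r) = Q_w·C_e + Q_r·C_b.
Rearranging, Q_w = Q_r·(C_std − C_b)/(C_e − C_std) = 40.4·(0.265 − 0.0065) / (5 − 0.265) = 2.206 m³/s.

2.21 m³/s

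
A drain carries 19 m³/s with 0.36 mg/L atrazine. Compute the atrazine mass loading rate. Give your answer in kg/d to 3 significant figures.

591 kg/d

Mass flux = Q·C = 19 m³/s × 0.36 g/m³ = 6.84 g/s.
= 6.84 g/s × 86.4 = 591 kg/d.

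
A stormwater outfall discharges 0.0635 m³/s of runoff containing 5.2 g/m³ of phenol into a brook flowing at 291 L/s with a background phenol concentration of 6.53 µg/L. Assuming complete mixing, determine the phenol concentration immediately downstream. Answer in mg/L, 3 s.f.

0.937 mg/L

291 L/s = 0.291 m³/s.
6.53 µg/L = 0.00653 mg/L.
By mass balance at complete mixing, C = (0.0635·5.2 + 0.291·0.00653) / (0.0635 + 0.291) = 0.3321/0.3545 = 0.9368 mg/L.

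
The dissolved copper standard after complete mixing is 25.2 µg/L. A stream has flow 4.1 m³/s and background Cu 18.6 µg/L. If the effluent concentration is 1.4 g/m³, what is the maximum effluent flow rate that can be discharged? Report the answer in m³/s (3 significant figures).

18.6 µg/L = 0.0186 mg/L.
25.2 µg/L = 0.0252 mg/L.
Mass balance at complete mixing: C_std·(Q_w + Q_r) = Q_w·C_e + Q_r·C_b.
Rearranging, Q_w = Q_r·(C_std − C_b)/(C_e − C_std) = 4.1·(0.0252 − 0.0186) / (1.4 − 0.0252) = 0.01968 m³/s.

0.0197 m³/s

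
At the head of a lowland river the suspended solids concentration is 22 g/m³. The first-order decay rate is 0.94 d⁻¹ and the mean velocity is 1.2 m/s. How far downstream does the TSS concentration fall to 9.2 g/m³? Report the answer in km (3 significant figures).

96.2 km

From C = C₀·e^(−kt), t = ln(C₀/C)/k = ln(22/9.2)/0.94 = 0.8718/0.94 = 0.9275 d.
Distance = v·t = 1.2 m/s × 8.013e+04 s = 9.616e+04 m = 96.16 km.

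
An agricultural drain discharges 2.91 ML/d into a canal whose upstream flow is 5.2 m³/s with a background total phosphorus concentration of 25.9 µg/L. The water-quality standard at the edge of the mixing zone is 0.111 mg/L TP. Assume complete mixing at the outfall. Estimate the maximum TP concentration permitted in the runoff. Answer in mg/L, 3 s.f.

13.2 mg/L

2.91 ML/d = 0.03368 m³/s.
25.9 µg/L = 0.0259 mg/L.
Mass balance: 0.111·5.234 = 0.03368·Cₑ + 5.2·0.0259.
Cₑ = (0.5809 − 0.1347) / 0.03368 = 13.25 mg/L.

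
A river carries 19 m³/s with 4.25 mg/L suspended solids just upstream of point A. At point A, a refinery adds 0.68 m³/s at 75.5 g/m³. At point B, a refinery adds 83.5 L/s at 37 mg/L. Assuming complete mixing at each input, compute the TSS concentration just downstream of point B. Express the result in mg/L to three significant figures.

After input A: C = (19·4.25 + 0.68·75.5) / 19.68 = 6.712 mg/L.
83.5 L/s = 0.0835 m³/s.
After input B: C = (19.68·6.712 + 0.0835·37) / 19.76 = 6.84 mg/L.

6.84 mg/L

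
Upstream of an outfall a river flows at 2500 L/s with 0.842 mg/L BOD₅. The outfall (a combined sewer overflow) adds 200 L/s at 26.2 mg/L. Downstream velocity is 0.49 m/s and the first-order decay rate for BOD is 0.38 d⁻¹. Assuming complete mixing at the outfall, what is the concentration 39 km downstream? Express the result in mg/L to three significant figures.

200 L/s = 0.2 m³/s.
2500 L/s = 2.5 m³/s.
After complete mixing, C₀ = (0.2·26.2 + 2.5·0.842) / 2.7 = 2.72 mg/L.
Travel time t = 3.9e+04 m / 0.49 m/s = 7.959e+04 s = 0.9212 d.
C = 2.72·exp(−0.38·0.9212) = 2.72·0.7046 = 1.917 mg/L.

1.92 mg/L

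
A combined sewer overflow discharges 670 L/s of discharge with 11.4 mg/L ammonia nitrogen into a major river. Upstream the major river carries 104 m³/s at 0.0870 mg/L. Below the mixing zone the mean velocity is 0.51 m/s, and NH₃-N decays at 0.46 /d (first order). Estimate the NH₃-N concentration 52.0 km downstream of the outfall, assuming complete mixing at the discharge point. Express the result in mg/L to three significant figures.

670 L/s = 0.67 m³/s.
After complete mixing, C₀ = (0.67·11.4 + 104·0.087) / 104.7 = 0.1594 mg/L.
Travel time t = 5.2e+04 m / 0.51 m/s = 1.02e+05 s = 1.18 d.
C = 0.1594·exp(−0.46·1.18) = 0.1594·0.5811 = 0.09263 mg/L.

0.0926 mg/L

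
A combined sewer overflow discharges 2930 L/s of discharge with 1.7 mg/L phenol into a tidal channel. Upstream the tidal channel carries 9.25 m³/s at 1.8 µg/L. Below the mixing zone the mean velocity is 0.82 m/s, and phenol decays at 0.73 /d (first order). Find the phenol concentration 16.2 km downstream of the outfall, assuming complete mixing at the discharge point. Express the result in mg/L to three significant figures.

2930 L/s = 2.93 m³/s.
1.8 µg/L = 0.0018 mg/L.
After complete mixing, C₀ = (2.93·1.7 + 9.25·0.0018) / 12.18 = 0.4103 mg/L.
Travel time t = 1.62e+04 m / 0.82 m/s = 1.976e+04 s = 0.2287 d.
C = 0.4103·exp(−0.73·0.2287) = 0.4103·0.8463 = 0.3472 mg/L.

0.347 mg/L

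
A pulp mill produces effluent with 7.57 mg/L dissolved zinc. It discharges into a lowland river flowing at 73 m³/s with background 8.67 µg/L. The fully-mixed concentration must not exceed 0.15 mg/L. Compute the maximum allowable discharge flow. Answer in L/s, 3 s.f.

8.67 µg/L = 0.00867 mg/L.
Mass balance at complete mixing: C_std·(Q_w + Q_r) = Q_w·C_e + Q_r·C_b.
Rearranging, Q_w = Q_r·(C_std − C_b)/(C_e − C_std) = 73·(0.15 − 0.00867) / (7.57 − 0.15) = 1.39 m³/s.
= 1390 L/s.

1390 L/s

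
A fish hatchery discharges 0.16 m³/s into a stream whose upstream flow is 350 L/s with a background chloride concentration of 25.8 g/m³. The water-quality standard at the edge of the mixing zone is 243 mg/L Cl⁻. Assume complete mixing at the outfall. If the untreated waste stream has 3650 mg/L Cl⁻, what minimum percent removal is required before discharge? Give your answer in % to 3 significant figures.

80.3 %

350 L/s = 0.35 m³/s.
Mass balance: 243·0.51 = 0.16·Cₑ + 0.35·25.8.
Cₑ = (123.9 − 9.03) / 0.16 = 718.1 mg/L.
Required removal = 1 − 718.1/3650 = 80.33 %.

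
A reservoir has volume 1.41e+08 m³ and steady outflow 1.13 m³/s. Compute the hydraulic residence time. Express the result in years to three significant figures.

Q = 1.13 m³/s × 3.156e+07 s/yr = 3.566e+07 m³/yr.
Hydraulic residence time τ = V/Q = 1.41e+08/3.566e+07 = 3.954 yr.

3.95 yr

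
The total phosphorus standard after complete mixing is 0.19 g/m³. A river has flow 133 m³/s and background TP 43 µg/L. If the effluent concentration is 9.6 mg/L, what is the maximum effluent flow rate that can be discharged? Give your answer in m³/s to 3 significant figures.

43 µg/L = 0.043 mg/L.
Mass balance at complete mixing: C_std·(Q_w + Q_r) = Q_w·C_e + Q_r·C_b.
Rearranging, Q_w = Q_r·(C_std − C_b)/(C_e − C_std) = 133·(0.19 − 0.043) / (9.6 − 0.19) = 2.078 m³/s.

2.08 m³/s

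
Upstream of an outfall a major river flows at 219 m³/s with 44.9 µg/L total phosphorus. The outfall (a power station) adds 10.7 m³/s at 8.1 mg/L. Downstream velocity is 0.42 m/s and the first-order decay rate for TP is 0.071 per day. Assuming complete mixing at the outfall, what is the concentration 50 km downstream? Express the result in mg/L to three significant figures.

44.9 µg/L = 0.0449 mg/L.
After complete mixing, C₀ = (10.7·8.1 + 219·0.0449) / 229.7 = 0.4201 mg/L.
Travel time t = 5e+04 m / 0.42 m/s = 1.19e+05 s = 1.378 d.
C = 0.4201·exp(−0.071·1.378) = 0.4201·0.9068 = 0.381 mg/L.

0.381 mg/L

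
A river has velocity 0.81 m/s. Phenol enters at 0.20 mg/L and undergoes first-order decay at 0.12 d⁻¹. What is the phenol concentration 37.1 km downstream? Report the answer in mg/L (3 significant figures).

Travel time t = 37.1 km / 0.81 m/s = 3.71e+04/0.81 = 4.58e+04 s = 0.5301 d.
First-order decay: C = 0.20·exp(−0.12·0.5301) = 0.20·0.9384 = 0.1877 mg/L.

0.188 mg/L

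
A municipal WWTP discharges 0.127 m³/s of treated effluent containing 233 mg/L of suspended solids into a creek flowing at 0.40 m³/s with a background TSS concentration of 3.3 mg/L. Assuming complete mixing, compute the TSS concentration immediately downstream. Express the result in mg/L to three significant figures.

Flow-weighted mixing gives C = (0.127·233 + 0.4·3.3) / (0.127 + 0.4) = 30.91/0.527 = 58.65 mg/L.

58.7 mg/L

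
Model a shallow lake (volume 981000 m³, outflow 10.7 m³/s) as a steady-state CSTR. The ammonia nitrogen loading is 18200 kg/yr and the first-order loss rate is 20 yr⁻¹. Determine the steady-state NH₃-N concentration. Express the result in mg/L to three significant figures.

0.0509 mg/L

Outflow Q = 10.7 m³/s × 3.156e+07 s/yr = 3.377e+08 m³/yr.
Steady-state CSTR mass balance: W = Q·C + k·V·C, so C = W/(Q + kV).
Q + kV = 3.377e+08 + 20·981000 = 3.573e+08 m³/yr.
C = 18200/3.573e+08 = 5.094e-05 kg/m³ = 0.05094 mg/L.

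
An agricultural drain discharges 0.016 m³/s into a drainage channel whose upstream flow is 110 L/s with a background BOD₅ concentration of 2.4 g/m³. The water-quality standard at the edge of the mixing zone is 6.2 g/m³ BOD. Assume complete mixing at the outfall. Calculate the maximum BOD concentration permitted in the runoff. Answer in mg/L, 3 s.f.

110 L/s = 0.11 m³/s.
Mass balance: 6.2·0.126 = 0.016·Cₑ + 0.11·2.4.
Cₑ = (0.7812 − 0.264) / 0.016 = 32.32 mg/L.

32.3 mg/L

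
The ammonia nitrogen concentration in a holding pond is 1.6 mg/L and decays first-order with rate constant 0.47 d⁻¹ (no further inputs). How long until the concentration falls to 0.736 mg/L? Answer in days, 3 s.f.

1.65 d

t = ln(C₀/C)/k = ln(1.6/0.736)/0.47 = 0.7765/0.47 = 1.652 d.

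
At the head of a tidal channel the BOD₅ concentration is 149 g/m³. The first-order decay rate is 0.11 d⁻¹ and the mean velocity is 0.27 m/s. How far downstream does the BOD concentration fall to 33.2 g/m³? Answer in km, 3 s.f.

318 km

From C = C₀·e^(−kt), t = ln(C₀/C)/k = ln(149/33.2)/0.11 = 1.501/0.11 = 13.65 d.
Distance = v·t = 0.27 m/s × 1.179e+06 s = 3.184e+05 m = 318.4 km.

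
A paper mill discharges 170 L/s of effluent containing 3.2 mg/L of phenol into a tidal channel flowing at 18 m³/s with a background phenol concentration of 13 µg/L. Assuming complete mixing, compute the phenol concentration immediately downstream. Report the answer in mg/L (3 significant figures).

170 L/s = 0.17 m³/s.
13 µg/L = 0.013 mg/L.
By mass balance at complete mixing, C = (0.17·3.2 + 18·0.013) / (0.17 + 18) = 0.778/18.17 = 0.04282 mg/L.

0.0428 mg/L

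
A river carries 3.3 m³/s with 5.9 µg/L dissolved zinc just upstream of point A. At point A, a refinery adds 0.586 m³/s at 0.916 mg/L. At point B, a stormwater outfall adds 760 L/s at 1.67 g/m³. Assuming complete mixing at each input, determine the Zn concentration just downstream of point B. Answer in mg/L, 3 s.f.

5.9 µg/L = 0.0059 mg/L.
After input A: C = (3.3·0.0059 + 0.586·0.916) / 3.886 = 0.1431 mg/L.
760 L/s = 0.76 m³/s.
After input B: C = (3.886·0.1431 + 0.76·1.67) / 4.646 = 0.3929 mg/L.

0.393 mg/L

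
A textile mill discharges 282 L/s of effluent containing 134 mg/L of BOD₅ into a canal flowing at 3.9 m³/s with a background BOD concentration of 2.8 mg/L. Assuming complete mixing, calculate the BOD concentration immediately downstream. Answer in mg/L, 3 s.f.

282 L/s = 0.282 m³/s.
By mass balance at complete mixing, C = (0.282·134 + 3.9·2.8) / (0.282 + 3.9) = 48.71/4.182 = 11.65 mg/L.

11.6 mg/L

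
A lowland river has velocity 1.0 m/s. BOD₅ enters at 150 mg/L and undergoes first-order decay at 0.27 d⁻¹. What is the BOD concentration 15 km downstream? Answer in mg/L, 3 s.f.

Travel time t = 15 km / 1.0 m/s = 1.5e+04/1.0 = 1.5e+04 s = 0.1736 d.
First-order decay: C = 150·exp(−0.27·0.1736) = 150·0.9542 = 143.1 mg/L.

143 mg/L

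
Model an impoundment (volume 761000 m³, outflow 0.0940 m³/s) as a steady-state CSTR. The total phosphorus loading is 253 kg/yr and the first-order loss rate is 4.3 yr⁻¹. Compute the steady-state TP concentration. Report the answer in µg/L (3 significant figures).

40.6 µg/L

Outflow Q = 0.0940 m³/s × 3.156e+07 s/yr = 2.966e+06 m³/yr.
Steady-state CSTR mass balance: W = Q·C + k·V·C, so C = W/(Q + kV).
Q + kV = 2.966e+06 + 4.3·761000 = 6.239e+06 m³/yr.
C = 253/6.239e+06 = 4.055e-05 kg/m³ = 0.04055 mg/L = 40.55 µg/L.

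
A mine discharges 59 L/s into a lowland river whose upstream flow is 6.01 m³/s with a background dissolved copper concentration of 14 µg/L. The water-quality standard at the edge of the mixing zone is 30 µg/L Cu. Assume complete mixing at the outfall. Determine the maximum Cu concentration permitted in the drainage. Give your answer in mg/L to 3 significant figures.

59 L/s = 0.059 m³/s.
14 µg/L = 0.014 mg/L.
30 µg/L = 0.03 mg/L.
Mass balance: 0.03·6.069 = 0.059·Cₑ + 6.01·0.014.
Cₑ = (0.1821 − 0.08414) / 0.059 = 1.66 mg/L.

1.66 mg/L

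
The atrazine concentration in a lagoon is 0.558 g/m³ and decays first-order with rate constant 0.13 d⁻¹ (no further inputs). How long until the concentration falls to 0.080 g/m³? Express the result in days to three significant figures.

t = ln(C₀/C)/k = ln(0.558/0.080)/0.13 = 1.942/0.13 = 14.94 d.

14.9 d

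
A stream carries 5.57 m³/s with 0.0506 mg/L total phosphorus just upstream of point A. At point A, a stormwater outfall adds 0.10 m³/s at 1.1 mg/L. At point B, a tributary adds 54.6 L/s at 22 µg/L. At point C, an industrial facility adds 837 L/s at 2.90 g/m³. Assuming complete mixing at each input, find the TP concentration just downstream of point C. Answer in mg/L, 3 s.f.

0.430 mg/L

After input A: C = (5.57·0.0506 + 0.1·1.1) / 5.67 = 0.06911 mg/L.
54.6 L/s = 0.0546 m³/s.
22 µg/L = 0.022 mg/L.
After input B: C = (5.67·0.06911 + 0.0546·0.022) / 5.725 = 0.06866 mg/L.
837 L/s = 0.837 m³/s.
After input C: C = (5.725·0.06866 + 0.837·2.9) / 6.562 = 0.4298 mg/L.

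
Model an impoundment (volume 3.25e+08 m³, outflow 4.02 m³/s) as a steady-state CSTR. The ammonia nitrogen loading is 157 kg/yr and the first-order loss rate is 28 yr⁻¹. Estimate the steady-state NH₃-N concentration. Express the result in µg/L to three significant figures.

Outflow Q = 4.02 m³/s × 3.156e+07 s/yr = 1.269e+08 m³/yr.
Steady-state CSTR mass balance: W = Q·C + k·V·C, so C = W/(Q + kV).
Q + kV = 1.269e+08 + 28·3.25e+08 = 9.227e+09 m³/yr.
C = 157/9.227e+09 = 1.702e-08 kg/m³ = 1.702e-05 mg/L = 0.01702 µg/L.

0.0170 µg/L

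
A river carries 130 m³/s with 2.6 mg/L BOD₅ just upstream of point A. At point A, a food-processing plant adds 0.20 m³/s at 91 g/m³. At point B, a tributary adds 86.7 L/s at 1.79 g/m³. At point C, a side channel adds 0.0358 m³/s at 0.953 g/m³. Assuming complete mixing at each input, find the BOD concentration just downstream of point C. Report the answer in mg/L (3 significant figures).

2.73 mg/L

After input A: C = (130·2.6 + 0.2·91) / 130.2 = 2.736 mg/L.
86.7 L/s = 0.0867 m³/s.
After input B: C = (130.2·2.736 + 0.0867·1.79) / 130.3 = 2.735 mg/L.
After input C: C = (130.3·2.735 + 0.0358·0.953) / 130.3 = 2.735 mg/L.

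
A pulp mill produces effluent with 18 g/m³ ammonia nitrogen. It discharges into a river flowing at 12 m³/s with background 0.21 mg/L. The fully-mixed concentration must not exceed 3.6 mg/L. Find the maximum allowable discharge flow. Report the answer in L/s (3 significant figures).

2820 L/s

Mass balance at complete mixing: C_std·(Q_w + Q_r) = Q_w·C_e + Q_r·C_b.
Rearranging, Q_w = Q_r·(C_std − C_b)/(C_e − C_std) = 12·(3.6 − 0.21) / (18 − 3.6) = 2.825 m³/s.
= 2825 L/s.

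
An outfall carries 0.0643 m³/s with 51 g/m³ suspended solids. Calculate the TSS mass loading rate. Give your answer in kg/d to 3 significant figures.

283 kg/d

Mass flux = Q·C = 0.0643 m³/s × 51 g/m³ = 3.279 g/s.
= 3.279 g/s × 86.4 = 283.3 kg/d.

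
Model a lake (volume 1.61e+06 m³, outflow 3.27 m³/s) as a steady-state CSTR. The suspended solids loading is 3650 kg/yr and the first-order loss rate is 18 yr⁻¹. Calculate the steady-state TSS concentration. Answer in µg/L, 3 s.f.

Outflow Q = 3.27 m³/s × 3.156e+07 s/yr = 1.032e+08 m³/yr.
Steady-state CSTR mass balance: W = Q·C + k·V·C, so C = W/(Q + kV).
Q + kV = 1.032e+08 + 18·1.61e+06 = 1.322e+08 m³/yr.
C = 3650/1.322e+08 = 2.762e-05 kg/m³ = 0.02762 mg/L = 27.62 µg/L.

27.6 µg/L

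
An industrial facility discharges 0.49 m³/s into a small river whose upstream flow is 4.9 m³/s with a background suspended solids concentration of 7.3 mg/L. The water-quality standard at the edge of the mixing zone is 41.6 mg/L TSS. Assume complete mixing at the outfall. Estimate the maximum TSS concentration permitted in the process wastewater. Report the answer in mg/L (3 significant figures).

385 mg/L

Mass balance: 41.6·5.39 = 0.49·Cₑ + 4.9·7.3.
Cₑ = (224.2 − 35.77) / 0.49 = 384.6 mg/L.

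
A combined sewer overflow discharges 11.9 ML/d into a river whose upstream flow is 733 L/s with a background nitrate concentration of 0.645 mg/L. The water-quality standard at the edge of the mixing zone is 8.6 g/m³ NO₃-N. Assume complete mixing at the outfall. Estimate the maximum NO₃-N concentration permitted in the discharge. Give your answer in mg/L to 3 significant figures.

11.9 ML/d = 0.1377 m³/s.
733 L/s = 0.733 m³/s.
Mass balance: 8.6·0.8707 = 0.1377·Cₑ + 0.733·0.645.
Cₑ = (7.488 − 0.4728) / 0.1377 = 50.94 mg/L.

50.9 mg/L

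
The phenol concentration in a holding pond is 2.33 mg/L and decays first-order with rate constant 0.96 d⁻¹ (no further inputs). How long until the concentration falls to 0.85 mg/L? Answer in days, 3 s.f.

t = ln(C₀/C)/k = ln(2.33/0.85)/0.96 = 1.008/0.96 = 1.05 d.

1.05 d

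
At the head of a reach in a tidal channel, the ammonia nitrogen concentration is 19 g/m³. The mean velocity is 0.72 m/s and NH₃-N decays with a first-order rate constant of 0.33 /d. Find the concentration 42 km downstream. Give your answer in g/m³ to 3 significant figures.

Travel time t = 42 km / 0.72 m/s = 4.2e+04/0.72 = 5.833e+04 s = 0.6752 d.
First-order decay: C = 19·exp(−0.33·0.6752) = 19·0.8003 = 15.21 g/m³.

15.2 g/m³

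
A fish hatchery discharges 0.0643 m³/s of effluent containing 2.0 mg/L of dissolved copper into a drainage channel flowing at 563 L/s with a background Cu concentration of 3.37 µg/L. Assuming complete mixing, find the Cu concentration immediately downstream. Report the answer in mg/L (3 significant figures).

563 L/s = 0.563 m³/s.
3.37 µg/L = 0.00337 mg/L.
Conservation of mass across the mixing zone: C = (0.0643·2 + 0.563·0.00337) / (0.0643 + 0.563) = 0.1305/0.6273 = 0.208 mg/L.

0.208 mg/L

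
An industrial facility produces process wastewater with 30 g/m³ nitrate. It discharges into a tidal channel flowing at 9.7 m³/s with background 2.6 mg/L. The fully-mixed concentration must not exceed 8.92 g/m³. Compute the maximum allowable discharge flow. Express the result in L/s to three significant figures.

2910 L/s

Mass balance at complete mixing: C_std·(Q_w + Q_r) = Q_w·C_e + Q_r·C_b.
Rearranging, Q_w = Q_r·(C_std − C_b)/(C_e − C_std) = 9.7·(8.92 − 2.6) / (30 − 8.92) = 2.908 m³/s.
= 2908 L/s.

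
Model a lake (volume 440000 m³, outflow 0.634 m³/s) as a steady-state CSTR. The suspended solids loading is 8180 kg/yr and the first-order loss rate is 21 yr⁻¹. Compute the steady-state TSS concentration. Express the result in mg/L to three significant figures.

0.280 mg/L

Outflow Q = 0.634 m³/s × 3.156e+07 s/yr = 2.001e+07 m³/yr.
Steady-state CSTR mass balance: W = Q·C + k·V·C, so C = W/(Q + kV).
Q + kV = 2.001e+07 + 21·440000 = 2.925e+07 m³/yr.
C = 8180/2.925e+07 = 0.0002797 kg/m³ = 0.2797 mg/L.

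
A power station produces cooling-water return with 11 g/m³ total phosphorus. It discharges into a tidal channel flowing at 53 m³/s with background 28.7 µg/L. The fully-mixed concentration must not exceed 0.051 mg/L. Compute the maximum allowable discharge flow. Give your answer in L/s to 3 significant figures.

28.7 µg/L = 0.0287 mg/L.
Mass balance at complete mixing: C_std·(Q_w + Q_r) = Q_w·C_e + Q_r·C_b.
Rearranging, Q_w = Q_r·(C_std − C_b)/(C_e − C_std) = 53·(0.051 − 0.0287) / (11 − 0.051) = 0.1079 m³/s.
= 107.9 L/s.

108 L/s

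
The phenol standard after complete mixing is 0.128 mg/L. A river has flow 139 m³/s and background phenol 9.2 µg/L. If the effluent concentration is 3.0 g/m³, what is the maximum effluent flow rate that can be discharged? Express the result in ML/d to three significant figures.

497 ML/d

9.2 µg/L = 0.0092 mg/L.
Mass balance at complete mixing: C_std·(Q_w + Q_r) = Q_w·C_e + Q_r·C_b.
Rearranging, Q_w = Q_r·(C_std − C_b)/(C_e − C_std) = 139·(0.128 − 0.0092) / (3 − 0.128) = 5.75 m³/s.
= 496.8 ML/d.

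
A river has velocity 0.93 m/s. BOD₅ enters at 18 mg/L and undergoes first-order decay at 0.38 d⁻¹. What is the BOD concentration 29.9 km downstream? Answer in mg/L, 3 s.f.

Travel time t = 29.9 km / 0.93 m/s = 2.99e+04/0.93 = 3.215e+04 s = 0.3721 d.
First-order decay: C = 18·exp(−0.38·0.3721) = 18·0.8681 = 15.63 mg/L.

15.6 mg/L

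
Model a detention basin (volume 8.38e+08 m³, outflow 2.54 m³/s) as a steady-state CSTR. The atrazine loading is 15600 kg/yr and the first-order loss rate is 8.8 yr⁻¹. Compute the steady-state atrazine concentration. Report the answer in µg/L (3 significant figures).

Outflow Q = 2.54 m³/s × 3.156e+07 s/yr = 8.016e+07 m³/yr.
Steady-state CSTR mass balance: W = Q·C + k·V·C, so C = W/(Q + kV).
Q + kV = 8.016e+07 + 8.8·8.38e+08 = 7.455e+09 m³/yr.
C = 15600/7.455e+09 = 2.093e-06 kg/m³ = 0.002093 mg/L = 2.093 µg/L.

2.09 µg/L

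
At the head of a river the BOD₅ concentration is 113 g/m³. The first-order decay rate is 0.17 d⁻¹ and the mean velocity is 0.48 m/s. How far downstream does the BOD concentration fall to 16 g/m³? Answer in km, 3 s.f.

477 km

From C = C₀·e^(−kt), t = ln(C₀/C)/k = ln(113/16)/0.17 = 1.955/0.17 = 11.5 d.
Distance = v·t = 0.48 m/s × 9.935e+05 s = 4.769e+05 m = 476.9 km.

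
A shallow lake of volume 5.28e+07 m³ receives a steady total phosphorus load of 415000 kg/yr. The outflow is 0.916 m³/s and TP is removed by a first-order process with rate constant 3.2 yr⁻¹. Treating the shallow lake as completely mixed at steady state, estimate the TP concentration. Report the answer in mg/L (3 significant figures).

Outflow Q = 0.916 m³/s × 3.156e+07 s/yr = 2.891e+07 m³/yr.
Steady-state CSTR mass balance: W = Q·C + k·V·C, so C = W/(Q + kV).
Q + kV = 2.891e+07 + 3.2·5.28e+07 = 1.979e+08 m³/yr.
C = 415000/1.979e+08 = 0.002097 kg/m³ = 2.097 mg/L.

2.10 mg/L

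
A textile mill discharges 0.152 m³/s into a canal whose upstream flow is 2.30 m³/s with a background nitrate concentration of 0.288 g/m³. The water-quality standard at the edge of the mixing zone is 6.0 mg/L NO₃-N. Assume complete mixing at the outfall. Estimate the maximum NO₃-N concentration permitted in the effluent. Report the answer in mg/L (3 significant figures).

92.4 mg/L

Mass balance: 6·2.452 = 0.152·Cₑ + 2.3·0.288.
Cₑ = (14.71 − 0.6624) / 0.152 = 92.43 mg/L.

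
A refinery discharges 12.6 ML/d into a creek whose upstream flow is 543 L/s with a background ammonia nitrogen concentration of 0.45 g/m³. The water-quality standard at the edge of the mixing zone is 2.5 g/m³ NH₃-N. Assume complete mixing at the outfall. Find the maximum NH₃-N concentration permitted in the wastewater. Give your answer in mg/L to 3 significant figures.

12.6 ML/d = 0.1458 m³/s.
543 L/s = 0.543 m³/s.
Mass balance: 2.5·0.6888 = 0.1458·Cₑ + 0.543·0.45.
Cₑ = (1.722 − 0.2444) / 0.1458 = 10.13 mg/L.

10.1 mg/L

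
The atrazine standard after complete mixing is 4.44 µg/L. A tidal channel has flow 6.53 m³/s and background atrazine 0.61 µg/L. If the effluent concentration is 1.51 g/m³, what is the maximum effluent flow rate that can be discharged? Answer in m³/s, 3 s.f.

0.61 µg/L = 0.00061 mg/L.
4.44 µg/L = 0.00444 mg/L.
Mass balance at complete mixing: C_std·(Q_w + Q_r) = Q_w·C_e + Q_r·C_b.
Rearranging, Q_w = Q_r·(C_std − C_b)/(C_e − C_std) = 6.53·(0.00444 − 0.00061) / (1.51 − 0.00444) = 0.01661 m³/s.

0.0166 m³/s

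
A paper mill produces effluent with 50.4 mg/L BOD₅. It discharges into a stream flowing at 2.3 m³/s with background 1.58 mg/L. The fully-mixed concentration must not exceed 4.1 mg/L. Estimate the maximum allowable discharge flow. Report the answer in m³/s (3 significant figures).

0.125 m³/s

Mass balance at complete mixing: C_std·(Q_w + Q_r) = Q_w·C_e + Q_r·C_b.
Rearranging, Q_w = Q_r·(C_std − C_b)/(C_e − C_std) = 2.3·(4.1 − 1.58) / (50.4 − 4.1) = 0.1252 m³/s.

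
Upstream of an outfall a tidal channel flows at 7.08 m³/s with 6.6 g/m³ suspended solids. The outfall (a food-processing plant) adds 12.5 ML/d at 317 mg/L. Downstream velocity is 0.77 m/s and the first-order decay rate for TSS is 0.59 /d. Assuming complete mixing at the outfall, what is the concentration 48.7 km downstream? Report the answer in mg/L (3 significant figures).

12.5 ML/d = 0.1447 m³/s.
After complete mixing, C₀ = (0.1447·317 + 7.08·6.6) / 7.225 = 12.82 mg/L.
Travel time t = 4.87e+04 m / 0.77 m/s = 6.325e+04 s = 0.732 d.
C = 12.82·exp(−0.59·0.732) = 12.82·0.6493 = 8.321 mg/L.

8.32 mg/L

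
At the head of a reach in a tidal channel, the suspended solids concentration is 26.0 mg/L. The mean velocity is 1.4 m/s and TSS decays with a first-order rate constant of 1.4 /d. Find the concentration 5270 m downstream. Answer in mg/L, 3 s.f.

24.5 mg/L

Travel time t = 5270 m / 1.4 m/s = 5270/1.4 = 3764 s = 0.04357 d.
First-order decay: C = 26.0·exp(−1.4·0.04357) = 26.0·0.9408 = 24.46 mg/L.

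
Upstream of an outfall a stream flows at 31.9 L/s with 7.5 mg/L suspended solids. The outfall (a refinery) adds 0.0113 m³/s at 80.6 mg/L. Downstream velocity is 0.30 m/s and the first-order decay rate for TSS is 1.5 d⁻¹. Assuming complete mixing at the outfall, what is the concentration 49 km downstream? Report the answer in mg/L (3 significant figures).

1.56 mg/L

31.9 L/s = 0.0319 m³/s.
After complete mixing, C₀ = (0.0113·80.6 + 0.0319·7.5) / 0.0432 = 26.62 mg/L.
Travel time t = 4.9e+04 m / 0.30 m/s = 1.633e+05 s = 1.89 d.
C = 26.62·exp(−1.5·1.89) = 26.62·0.05868 = 1.562 mg/L.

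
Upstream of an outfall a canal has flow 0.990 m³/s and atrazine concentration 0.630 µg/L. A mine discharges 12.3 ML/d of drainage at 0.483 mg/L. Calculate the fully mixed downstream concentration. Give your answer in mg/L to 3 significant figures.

0.0613 mg/L

12.3 ML/d = 0.1424 m³/s.
0.630 µg/L = 0.00063 mg/L.
Flow-weighted mixing gives C = (0.1424·0.483 + 0.99·0.00063) / (0.1424 + 0.99) = 0.06938/1.132 = 0.06127 mg/L.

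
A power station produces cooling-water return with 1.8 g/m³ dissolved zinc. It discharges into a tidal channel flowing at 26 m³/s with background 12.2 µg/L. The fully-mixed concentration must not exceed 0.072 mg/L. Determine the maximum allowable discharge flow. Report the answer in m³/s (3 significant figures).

0.900 m³/s

12.2 µg/L = 0.0122 mg/L.
Mass balance at complete mixing: C_std·(Q_w + Q_r) = Q_w·C_e + Q_r·C_b.
Rearranging, Q_w = Q_r·(C_std − C_b)/(C_e − C_std) = 26·(0.072 − 0.0122) / (1.8 − 0.072) = 0.8998 m³/s.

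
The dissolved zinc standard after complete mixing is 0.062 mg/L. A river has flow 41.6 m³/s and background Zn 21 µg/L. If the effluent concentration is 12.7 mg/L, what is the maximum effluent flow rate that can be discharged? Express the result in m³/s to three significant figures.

0.135 m³/s

21 µg/L = 0.021 mg/L.
Mass balance at complete mixing: C_std·(Q_w + Q_r) = Q_w·C_e + Q_r·C_b.
Rearranging, Q_w = Q_r·(C_std − C_b)/(C_e − C_std) = 41.6·(0.062 − 0.021) / (12.7 − 0.062) = 0.135 m³/s.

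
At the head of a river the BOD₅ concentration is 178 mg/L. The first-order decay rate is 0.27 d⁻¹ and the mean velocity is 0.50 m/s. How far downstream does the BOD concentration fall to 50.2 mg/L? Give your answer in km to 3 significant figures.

From C = C₀·e^(−kt), t = ln(C₀/C)/k = ln(178/50.2)/0.27 = 1.266/0.27 = 4.688 d.
Distance = v·t = 0.50 m/s × 4.05e+05 s = 2.025e+05 m = 202.5 km.

203 km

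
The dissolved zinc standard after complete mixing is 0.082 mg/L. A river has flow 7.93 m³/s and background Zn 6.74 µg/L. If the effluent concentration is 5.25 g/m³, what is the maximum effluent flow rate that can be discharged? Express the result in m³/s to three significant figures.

0.115 m³/s

6.74 µg/L = 0.00674 mg/L.
Mass balance at complete mixing: C_std·(Q_w + Q_r) = Q_w·C_e + Q_r·C_b.
Rearranging, Q_w = Q_r·(C_std − C_b)/(C_e − C_std) = 7.93·(0.082 − 0.00674) / (5.25 − 0.082) = 0.1155 m³/s.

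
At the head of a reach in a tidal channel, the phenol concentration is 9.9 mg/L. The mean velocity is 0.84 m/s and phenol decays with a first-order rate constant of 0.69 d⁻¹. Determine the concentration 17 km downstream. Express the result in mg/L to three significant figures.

8.42 mg/L

Travel time t = 17 km / 0.84 m/s = 1.7e+04/0.84 = 2.024e+04 s = 0.2342 d.
First-order decay: C = 9.9·exp(−0.69·0.2342) = 9.9·0.8508 = 8.423 mg/L.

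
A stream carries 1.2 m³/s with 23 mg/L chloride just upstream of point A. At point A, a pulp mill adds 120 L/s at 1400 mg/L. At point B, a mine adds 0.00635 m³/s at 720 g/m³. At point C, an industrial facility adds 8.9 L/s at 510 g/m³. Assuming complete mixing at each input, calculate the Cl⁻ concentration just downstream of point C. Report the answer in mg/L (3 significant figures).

153 mg/L

120 L/s = 0.12 m³/s.
After input A: C = (1.2·23 + 0.12·1400) / 1.32 = 148.2 mg/L.
After input B: C = (1.32·148.2 + 0.00635·720) / 1.326 = 150.9 mg/L.
8.9 L/s = 0.0089 m³/s.
After input C: C = (1.326·150.9 + 0.0089·510) / 1.335 = 153.3 mg/L.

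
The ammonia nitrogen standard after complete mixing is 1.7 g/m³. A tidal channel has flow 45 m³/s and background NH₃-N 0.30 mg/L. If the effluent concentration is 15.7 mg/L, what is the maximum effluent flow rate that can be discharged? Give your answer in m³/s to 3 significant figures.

Mass balance at complete mixing: C_std·(Q_w + Q_r) = Q_w·C_e + Q_r·C_b.
Rearranging, Q_w = Q_r·(C_std − C_b)/(C_e − C_std) = 45·(1.7 − 0.3) / (15.7 − 1.7) = 4.5 m³/s.

4.50 m³/s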